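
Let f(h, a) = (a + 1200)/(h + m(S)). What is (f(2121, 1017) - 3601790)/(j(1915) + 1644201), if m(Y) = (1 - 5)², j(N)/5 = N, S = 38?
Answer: -7697023013/3534119312 ≈ -2.1779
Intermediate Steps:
j(N) = 5*N
m(Y) = 16 (m(Y) = (-4)² = 16)
f(h, a) = (1200 + a)/(16 + h) (f(h, a) = (a + 1200)/(h + 16) = (1200 + a)/(16 + h))
(f(2121, 1017) - 3601790)/(j(1915) + 1644201) = ((1200 + 1017)/(16 + 2121) - 3601790)/(5*1915 + 1644201) = (2217/2137 - 3601790)/(9575 + 1644201) = ((1/2137)*2217 - 3601790)/1653776 = (2217/2137 - 3601790)*(1/1653776) = -7697023013/2137*1/1653776 = -7697023013/3534119312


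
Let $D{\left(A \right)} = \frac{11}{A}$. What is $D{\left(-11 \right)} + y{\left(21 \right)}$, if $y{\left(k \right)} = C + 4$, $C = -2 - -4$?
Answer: $5$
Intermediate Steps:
$C = 2$ ($C = -2 + 4 = 2$)
$y{\left(k \right)} = 6$ ($y{\left(k \right)} = 2 + 4 = 6$)
$D{\left(-11 \right)} + y{\left(21 \right)} = \frac{11}{-11} + 6 = 11 \left(- \frac{1}{11}\right) + 6 = -1 + 6 = 5$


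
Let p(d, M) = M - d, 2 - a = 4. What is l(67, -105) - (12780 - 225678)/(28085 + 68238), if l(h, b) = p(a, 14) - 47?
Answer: -2773115/96323 ≈ -28.790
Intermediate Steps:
a = -2 (a = 2 - 1*4 = 2 - 4 = -2)
l(h, b) = -31 (l(h, b) = (14 - 1*(-2)) - 47 = (14 + 2) - 47 = 16 - 47 = -31)
l(67, -105) - (12780 - 225678)/(28085 + 68238) = -31 - (12780 - 225678)/(28085 + 68238) = -31 - (-212898)/96323 = -31 - 1*(-212898/96323) = -31 + 212898/96323 = -2773115/96323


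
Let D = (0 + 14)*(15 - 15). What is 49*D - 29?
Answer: -29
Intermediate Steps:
D = 0 (D = 14*0 = 0)
49*D - 29 = 49*0 - 29 = 0 - 29 = -29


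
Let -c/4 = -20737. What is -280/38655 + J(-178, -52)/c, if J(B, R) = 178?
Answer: -18365/3602646 ≈ -0.0050976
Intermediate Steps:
c = 82948 (c = -4*(-20737) = 82948)
-280/38655 + J(-178, -52)/c = -280/38655 + 178/82948 = -280*1/38655 + 178*(1/82948) = -56/7731 + 1/466 = -18365/3602646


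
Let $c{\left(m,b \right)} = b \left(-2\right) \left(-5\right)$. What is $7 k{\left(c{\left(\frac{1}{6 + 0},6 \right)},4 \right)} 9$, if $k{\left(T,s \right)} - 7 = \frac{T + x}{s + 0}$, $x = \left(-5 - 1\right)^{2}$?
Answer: $1953$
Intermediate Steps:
$c{\left(m,b \right)} = 10 b$ ($c{\left(m,b \right)} = - 2 b \left(-5\right) = 10 b$)
$x = 36$ ($x = \left(-6\right)^{2} = 36$)
$k{\left(T,s \right)} = 7 + \frac{36 + T}{s}$ ($k{\left(T,s \right)} = 7 + \frac{T + 36}{s + 0} = 7 + \frac{36 + T}{s}$)
$7 k{\left(c{\left(\frac{1}{6 + 0},6 \right)},4 \right)} 9 = 7 \frac{36 + 10 \cdot 6 + 7 \cdot 4}{4} \cdot 9 = 7 \frac{36 + 60 + 28}{4} \cdot 9 = 7 \cdot \frac{1}{4} \cdot 124 \cdot 9 = 7 \cdot 31 \cdot 9 = 217 \cdot 9 = 1953$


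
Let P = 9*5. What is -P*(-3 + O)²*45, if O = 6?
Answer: -18225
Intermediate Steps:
P = 45
-P*(-3 + O)²*45 = -45*(-3 + 6)²*45 = -45*3²*45 = -45*9*45 = -405*45 = -1*18225 = -18225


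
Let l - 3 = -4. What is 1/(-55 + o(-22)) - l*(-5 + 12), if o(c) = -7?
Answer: 433/62 ≈ 6.9839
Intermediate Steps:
l = -1 (l = 3 - 4 = -1)
1/(-55 + o(-22)) - l*(-5 + 12) = 1/(-55 - 7) - (-1)*(-5 + 12) = 1/(-62) - (-1)*7 = -1/62 - 1*(-7) = -1/62 + 7 = 433/62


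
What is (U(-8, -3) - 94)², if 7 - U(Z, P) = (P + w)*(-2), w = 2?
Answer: 7921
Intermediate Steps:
U(Z, P) = 11 + 2*P (U(Z, P) = 7 - (P + 2)*(-2) = 7 - (2 + P)*(-2) = 7 - (-4 - 2*P) = 7 + (4 + 2*P) = 11 + 2*P)
(U(-8, -3) - 94)² = ((11 + 2*(-3)) - 94)² = ((11 - 6) - 94)² = (5 - 94)² = (-89)² = 7921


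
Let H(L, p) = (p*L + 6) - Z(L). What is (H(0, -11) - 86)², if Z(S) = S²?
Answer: 6400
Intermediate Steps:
H(L, p) = 6 - L² + L*p (H(L, p) = (p*L + 6) - L² = (L*p + 6) - L² = (6 + L*p) - L² = 6 - L² + L*p)
(H(0, -11) - 86)² = ((6 - 1*0² + 0*(-11)) - 86)² = ((6 - 1*0 + 0) - 86)² = ((6 + 0 + 0) - 86)² = (6 - 86)² = (-80)² = 6400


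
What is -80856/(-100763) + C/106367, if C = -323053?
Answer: -23951379287/10717858021 ≈ -2.2347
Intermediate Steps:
-80856/(-100763) + C/106367 = -80856/(-100763) - 323053/106367 = -80856*(-1/100763) - 323053*1/106367 = 80856/100763 - 323053/106367 = -23951379287/10717858021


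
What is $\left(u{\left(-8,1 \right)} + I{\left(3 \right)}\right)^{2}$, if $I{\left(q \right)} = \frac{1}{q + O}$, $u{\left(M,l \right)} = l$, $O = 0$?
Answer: $\frac{16}{9} \approx 1.7778$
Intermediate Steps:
$I{\left(q \right)} = \frac{1}{q}$ ($I{\left(q \right)} = \frac{1}{q + 0} = \frac{1}{q}$)
$\left(u{\left(-8,1 \right)} + I{\left(3 \right)}\right)^{2} = \left(1 + \frac{1}{3}\right)^{2} = \left(\frac{4}{3}\right)^{2} = \frac{16}{9}$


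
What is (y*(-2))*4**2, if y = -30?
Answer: 960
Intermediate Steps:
(y*(-2))*4**2 = -30*(-2)*4**2 = 60*16 = 960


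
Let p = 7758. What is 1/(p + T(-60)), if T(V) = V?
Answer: 1/7698 ≈ 0.00012990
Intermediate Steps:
1/(p + T(-60)) = 1/(7758 - 60) = 1/7698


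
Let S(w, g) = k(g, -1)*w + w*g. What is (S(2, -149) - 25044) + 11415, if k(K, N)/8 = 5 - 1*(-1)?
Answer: -13831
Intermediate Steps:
k(K, N) = 48 (k(K, N) = 8*(5 - 1*(-1)) = 8*(5 + 1) = 8*6 = 48)
S(w, g) = 48*w + g*w (S(w, g) = 48*w + w*g = 48*w + g*w)
(S(2, -149) - 25044) + 11415 = (2*(48 - 149) - 25044) + 11415 = (2*(-101) - 25044) + 11415 = (-202 - 25044) + 11415 = -25246 + 11415 = -13831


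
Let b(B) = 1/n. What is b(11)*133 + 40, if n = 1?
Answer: 173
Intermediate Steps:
b(B) = 1 (b(B) = 1/1 = 1)
b(11)*133 + 40 = 1*133 + 40 = 133 + 40 = 173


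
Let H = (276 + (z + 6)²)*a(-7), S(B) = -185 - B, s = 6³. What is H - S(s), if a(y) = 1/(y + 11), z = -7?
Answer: 1881/4 ≈ 470.25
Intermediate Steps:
a(y) = 1/(11 + y)
s = 216
H = 277/4 (H = (276 + (-7 + 6)²)/(11 - 7) = (276 + (-1)²)/4 = (276 + 1)*(¼) = 277*(¼) = 277/4 ≈ 69.250)
H - S(s) = 277/4 - (-185 - 1*216) = 277/4 - (-185 - 216) = 277/4 - 1*(-401) = 277/4 + 401 = 1881/4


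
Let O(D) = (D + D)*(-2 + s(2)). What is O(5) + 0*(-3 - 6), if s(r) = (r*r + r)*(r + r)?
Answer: 220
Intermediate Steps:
s(r) = 2*r*(r + r**2) (s(r) = (r**2 + r)*(2*r) = (r + r**2)*(2*r) = 2*r*(r + r**2))
O(D) = 44*D (O(D) = (D + D)*(-2 + 2*2**2*(1 + 2)) = (2*D)*(-2 + 2*4*3) = (2*D)*(-2 + 24) = (2*D)*22 = 44*D)
O(5) + 0*(-3 - 6) = 44*5 + 0*(-3 - 6) = 220 + 0*(-9) = 220 + 0 = 220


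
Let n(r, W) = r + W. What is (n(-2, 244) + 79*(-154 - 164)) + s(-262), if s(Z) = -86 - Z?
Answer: -24704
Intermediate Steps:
n(r, W) = W + r
(n(-2, 244) + 79*(-154 - 164)) + s(-262) = ((244 - 2) + 79*(-154 - 164)) + (-86 - 1*(-262)) = (242 + 79*(-318)) + (-86 + 262) = (242 - 25122) + 176 = -24880 + 176 = -24704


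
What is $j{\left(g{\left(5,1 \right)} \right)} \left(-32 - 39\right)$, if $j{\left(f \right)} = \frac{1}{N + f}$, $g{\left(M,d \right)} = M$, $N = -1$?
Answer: $- \frac{71}{4} \approx -17.75$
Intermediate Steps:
$j{\left(f \right)} = \frac{1}{-1 + f}$
$j{\left(g{\left(5,1 \right)} \right)} \left(-32 - 39\right) = \frac{-32 - 39}{-1 + 5} = \frac{1}{4} \left(-71\right) = - \frac{71}{4}$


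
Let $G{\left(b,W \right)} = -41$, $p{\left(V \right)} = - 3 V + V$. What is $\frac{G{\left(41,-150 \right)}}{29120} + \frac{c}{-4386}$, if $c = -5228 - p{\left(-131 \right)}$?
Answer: $\frac{26614829}{21286720} \approx 1.2503$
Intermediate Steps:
$p{\left(V \right)} = - 2 V$
$c = -5490$ ($c = -5228 - \left(-2\right) \left(-131\right) = -5228 - 262 = -5490$)
$\frac{G{\left(41,-150 \right)}}{29120} + \frac{c}{-4386} = - \frac{41}{29120} - \frac{5490}{-4386} = \left(-41\right) \frac{1}{29120} - - \frac{915}{731} = - \frac{41}{29120} + \frac{915}{731} = \frac{26614829}{21286720}$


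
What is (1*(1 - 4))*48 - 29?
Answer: -173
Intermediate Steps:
(1*(1 - 4))*48 - 29 = (1*(-3))*48 - 29 = -3*48 - 29 = -144 - 29 = -173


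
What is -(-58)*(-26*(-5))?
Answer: 7540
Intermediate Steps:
-(-58)*(-26*(-5)) = -(-58)*130 = -58*(-130) = 7540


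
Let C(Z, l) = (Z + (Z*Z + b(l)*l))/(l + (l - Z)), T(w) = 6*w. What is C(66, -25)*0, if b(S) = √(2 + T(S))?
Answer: 0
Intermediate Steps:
b(S) = √(2 + 6*S)
C(Z, l) = (Z + Z² + l*√(2 + 6*l))/(-Z + 2*l) (C(Z, l) = (Z + (Z*Z + √(2 + 6*l)*l))/(l + (l - Z)) = (Z + (Z² + l*√(2 + 6*l)))/(-Z + 2*l) = (Z + Z² + l*√(2 + 6*l))/(-Z + 2*l))
C(66, -25)*0 = ((66 + 66² - 25*√(2 + 6*(-25)))/(-1*66 + 2*(-25)))*0 = ((66 + 4356 - 25*√(2 - 150))/(-66 - 50))*0 = ((66 + 4356 - 50*I*√37)/(-116))*0 = -(66 + 4356 - 50*I*√37)/116*0 = -(4422 - 50*I*√37)/116*0 = (-2211/58 + 25*I*√37/58)*0 = 0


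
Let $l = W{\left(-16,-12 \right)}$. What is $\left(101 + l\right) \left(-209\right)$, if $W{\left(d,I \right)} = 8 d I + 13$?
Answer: $-344850$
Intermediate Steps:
$W{\left(d,I \right)} = 13 + 8 I d$ ($W{\left(d,I \right)} = 8 I d + 13 = 13 + 8 I d$)
$l = 1549$ ($l = 13 + 8 \left(-12\right) \left(-16\right) = 13 + 1536 = 1549$)
$\left(101 + l\right) \left(-209\right) = \left(101 + 1549\right) \left(-209\right) = 1650 \left(-209\right) = -344850$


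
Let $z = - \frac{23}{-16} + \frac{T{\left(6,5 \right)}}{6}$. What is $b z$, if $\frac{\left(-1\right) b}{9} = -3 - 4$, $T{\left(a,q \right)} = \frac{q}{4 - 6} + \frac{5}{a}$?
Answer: $\frac{1169}{16} \approx 73.063$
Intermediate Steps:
$T{\left(a,q \right)} = \frac{5}{a} - \frac{q}{2}$ ($T{\left(a,q \right)} = \frac{q}{4 - 6} + \frac{5}{a} = \frac{q}{-2} + \frac{5}{a} = q \left(- \frac{1}{2}\right) + \frac{5}{a} = - \frac{q}{2} + \frac{5}{a} = \frac{5}{a} - \frac{q}{2}$)
$b = 63$ ($b = - 9 \left(-3 - 4\right) = \left(-9\right) \left(-7\right) = 63$)
$z = \frac{167}{144}$ ($z = - \frac{23}{-16} + \frac{\frac{5}{6} - \frac{5}{2}}{6} = \left(-23\right) \left(- \frac{1}{16}\right) + \left(5 \cdot \frac{1}{6} - \frac{5}{2}\right) \frac{1}{6} = \frac{23}{16} + \left(\frac{5}{6} - \frac{5}{2}\right) \frac{1}{6} = \frac{23}{16} - \frac{5}{18} = \frac{167}{144} \approx 1.1597$)
$b z = 63 \cdot \frac{167}{144} = \frac{1169}{16}$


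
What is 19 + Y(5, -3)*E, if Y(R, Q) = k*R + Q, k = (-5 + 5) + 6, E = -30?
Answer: -791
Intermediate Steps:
k = 6 (k = 0 + 6 = 6)
Y(R, Q) = Q + 6*R (Y(R, Q) = 6*R + Q = Q + 6*R)
19 + Y(5, -3)*E = 19 + (-3 + 6*5)*(-30) = 19 + (-3 + 30)*(-30) = 19 + 27*(-30) = 19 - 810 = -791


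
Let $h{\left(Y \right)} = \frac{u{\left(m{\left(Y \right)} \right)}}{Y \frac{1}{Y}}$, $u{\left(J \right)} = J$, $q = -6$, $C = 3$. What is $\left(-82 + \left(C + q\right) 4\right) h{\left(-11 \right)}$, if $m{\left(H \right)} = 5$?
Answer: $-470$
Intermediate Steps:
$h{\left(Y \right)} = 5$ ($h{\left(Y \right)} = \frac{5}{Y \frac{1}{Y}} = \frac{5}{1} = 5 \cdot 1 = 5$)
$\left(-82 + \left(C + q\right) 4\right) h{\left(-11 \right)} = \left(-82 + \left(3 - 6\right) 4\right) 5 = \left(-82 - 12\right) 5 = \left(-94\right) 5 = -470$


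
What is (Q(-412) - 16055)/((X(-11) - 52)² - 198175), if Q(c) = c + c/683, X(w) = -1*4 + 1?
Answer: 11247373/133287450 ≈ 0.084384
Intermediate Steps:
X(w) = -3 (X(w) = -4 + 1 = -3)
Q(c) = 684*c/683 (Q(c) = c + c*(1/683) = c + c/683 = 684*c/683)
(Q(-412) - 16055)/((X(-11) - 52)² - 198175) = ((684/683)*(-412) - 16055)/((-3 - 52)² - 198175) = (-281808/683 - 16055)/((-55)² - 198175) = -11247373/(683*(3025 - 198175)) = -11247373/683/(-195150) = -11247373/683*(-1/195150) = 11247373/133287450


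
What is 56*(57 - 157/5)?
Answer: 7168/5 ≈ 1433.6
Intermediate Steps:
56*(57 - 157/5) = 56*(128/5) = 7168/5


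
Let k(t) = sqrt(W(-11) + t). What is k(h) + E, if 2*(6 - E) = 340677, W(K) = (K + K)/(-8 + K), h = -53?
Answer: -340665/2 + I*sqrt(18715)/19 ≈ -1.7033e+5 + 7.2001*I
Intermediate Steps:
W(K) = 2*K/(-8 + K) (W(K) = (2*K)/(-8 + K) = 2*K/(-8 + K))
E = -340665/2 (E = 6 - 1/2*340677 = 6 - 340677/2 = -340665/2 ≈ -1.7033e+5)
k(t) = sqrt(22/19 + t) (k(t) = sqrt(2*(-11)/(-8 - 11) + t) = sqrt(2*(-11)/(-19) + t) = sqrt(2*(-11)*(-1/19) + t) = sqrt(22/19 + t))
k(h) + E = sqrt(418 + 361*(-53))/19 - 340665/2 = sqrt(418 - 19133)/19 - 340665/2 = sqrt(-18715)/19 - 340665/2 = (I*sqrt(18715))/19 - 340665/2 = I*sqrt(18715)/19 - 340665/2 = -340665/2 + I*sqrt(18715)/19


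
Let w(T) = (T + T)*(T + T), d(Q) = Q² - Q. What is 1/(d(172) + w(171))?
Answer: 1/146376 ≈ 6.8317e-6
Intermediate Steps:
w(T) = 4*T² (w(T) = (2*T)*(2*T) = 4*T²)
1/(d(172) + w(171)) = 1/(172*(-1 + 172) + 4*171²) = 1/(172*171 + 4*29241) = 1/(29412 + 116964) = 1/146376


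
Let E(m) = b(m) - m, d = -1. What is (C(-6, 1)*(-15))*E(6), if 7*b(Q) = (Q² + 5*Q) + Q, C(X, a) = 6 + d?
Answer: -2250/7 ≈ -321.43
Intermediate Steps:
C(X, a) = 5 (C(X, a) = 6 - 1 = 5)
b(Q) = Q²/7 + 6*Q/7 (b(Q) = ((Q² + 5*Q) + Q)/7 = (Q² + 6*Q)/7 = Q²/7 + 6*Q/7)
E(m) = -m + m*(6 + m)/7 (E(m) = m*(6 + m)/7 - m = -m + m*(6 + m)/7)
(C(-6, 1)*(-15))*E(6) = (5*(-15))*((⅐)*6*(-1 + 6)) = -75*6*5/7 = -75*30/7 = -2250/7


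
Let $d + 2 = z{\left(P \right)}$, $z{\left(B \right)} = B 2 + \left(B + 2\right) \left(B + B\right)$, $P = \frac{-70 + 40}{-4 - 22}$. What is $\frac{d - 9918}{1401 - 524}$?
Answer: $- \frac{1674860}{148213} \approx -11.3$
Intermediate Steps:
$P = \frac{15}{13}$ ($P = - \frac{30}{-26} = \left(-30\right) \left(- \frac{1}{26}\right) = \frac{15}{13} \approx 1.1538$)
$z{\left(B \right)} = 2 B + 2 B \left(2 + B\right)$ ($z{\left(B \right)} = 2 B + \left(2 + B\right) 2 B = 2 B + 2 B \left(2 + B\right)$)
$d = \frac{1282}{169}$ ($d = -2 + 2 \cdot \frac{15}{13} \left(3 + \frac{15}{13}\right) = -2 + 2 \cdot \frac{15}{13} \cdot \frac{54}{13} = -2 + \frac{1620}{169} = \frac{1282}{169} \approx 7.5858$)
$\frac{d - 9918}{1401 - 524} = \frac{\frac{1282}{169} - 9918}{1401 - 524} = - \frac{1674860}{169 \cdot 877} = \left(- \frac{1674860}{169}\right) \frac{1}{877} = - \frac{1674860}{148213}$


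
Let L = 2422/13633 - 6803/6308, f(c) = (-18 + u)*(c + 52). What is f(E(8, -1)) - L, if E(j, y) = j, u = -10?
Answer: -144397432197/85996964 ≈ -1679.1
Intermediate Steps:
f(c) = -1456 - 28*c (f(c) = (-18 - 10)*(c + 52) = -28*(52 + c) = -1456 - 28*c)
L = -77467323/85996964 (L = 2422*(1/13633) - 6803*1/6308 = 2422/13633 - 6803/6308 = -77467323/85996964 ≈ -0.90082)
f(E(8, -1)) - L = (-1456 - 28*8) - 1*(-77467323/85996964) = (-1456 - 224) + 77467323/85996964 = -1680 + 77467323/85996964 = -144397432197/85996964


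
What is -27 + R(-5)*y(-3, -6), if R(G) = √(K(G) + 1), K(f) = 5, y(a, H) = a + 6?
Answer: -27 + 3*√6 ≈ -19.652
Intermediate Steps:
y(a, H) = 6 + a
R(G) = √6 (R(G) = √(5 + 1) = √6)
-27 + R(-5)*y(-3, -6) = -27 + √6*(6 - 3) = -27 + √6*3 = -27 + 3*√6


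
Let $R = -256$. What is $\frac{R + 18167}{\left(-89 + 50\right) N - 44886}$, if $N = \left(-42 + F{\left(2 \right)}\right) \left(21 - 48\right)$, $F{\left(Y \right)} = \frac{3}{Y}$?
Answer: $- \frac{35822}{175065} \approx -0.20462$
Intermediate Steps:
$N = \frac{2187}{2}$ ($N = \left(-42 + \frac{3}{2}\right) \left(21 - 48\right) = \left(-42 + 3 \cdot \frac{1}{2}\right) \left(-27\right) = \left(-42 + \frac{3}{2}\right) \left(-27\right) = \left(- \frac{81}{2}\right) \left(-27\right) = \frac{2187}{2} \approx 1093.5$)
$\frac{R + 18167}{\left(-89 + 50\right) N - 44886} = \frac{-256 + 18167}{\left(-89 + 50\right) \frac{2187}{2} - 44886} = \frac{17911}{\left(-39\right) \frac{2187}{2} - 44886} = \frac{17911}{- \frac{85293}{2} - 44886} = \frac{17911}{- \frac{175065}{2}} = 17911 \left(- \frac{2}{175065}\right) = - \frac{35822}{175065}$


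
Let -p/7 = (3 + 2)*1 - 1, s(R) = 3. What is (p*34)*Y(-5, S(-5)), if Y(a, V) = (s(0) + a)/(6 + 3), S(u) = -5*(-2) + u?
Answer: 1904/9 ≈ 211.56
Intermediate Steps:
S(u) = 10 + u
Y(a, V) = ⅓ + a/9 (Y(a, V) = (3 + a)/(6 + 3) = (3 + a)/9 = (3 + a)*(⅑) = ⅓ + a/9)
p = -28 (p = -7*((3 + 2)*1 - 1) = -7*(5*1 - 1) = -7*(5 - 1) = -7*4 = -28)
(p*34)*Y(-5, S(-5)) = (-28*34)*(⅓ + (⅑)*(-5)) = -952*(⅓ - 5/9) = -952*(-2/9) = 1904/9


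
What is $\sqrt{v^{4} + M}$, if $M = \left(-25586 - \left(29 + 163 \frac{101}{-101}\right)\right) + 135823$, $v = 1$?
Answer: $2 \sqrt{27593} \approx 332.22$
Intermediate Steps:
$M = 110371$ ($M = \left(-25586 - \left(29 + 163 \cdot 101 \left(- \frac{1}{101}\right)\right)\right) + 135823 = \left(-25586 - -134\right) + 135823 = \left(-25586 + \left(163 - 29\right)\right) + 135823 = \left(-25586 + 134\right) + 135823 = -25452 + 135823 = 110371$)
$\sqrt{v^{4} + M} = \sqrt{1^{4} + 110371} = \sqrt{1 + 110371} = \sqrt{110372} = 2 \sqrt{27593}$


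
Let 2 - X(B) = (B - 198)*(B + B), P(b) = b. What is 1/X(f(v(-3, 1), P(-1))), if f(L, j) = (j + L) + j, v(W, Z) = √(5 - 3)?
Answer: -401/158386 - 101*√2/79193 ≈ -0.0043354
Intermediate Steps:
v(W, Z) = √2
f(L, j) = L + 2*j (f(L, j) = (L + j) + j = L + 2*j)
X(B) = 2 - 2*B*(-198 + B) (X(B) = 2 - (B - 198)*(B + B) = 2 - (-198 + B)*2*B = 2 - 2*B*(-198 + B))
1/X(f(v(-3, 1), P(-1))) = 1/(2 - 2*(√2 + 2*(-1))² + 396*(√2 + 2*(-1))) = 1/(2 - 2*(√2 - 2)² + 396*(√2 - 2)) = 1/(2 - 2*(-2 + √2)² + 396*(-2 + √2)) = 1/(2 - 2*(-2 + √2)² + (-792 + 396*√2)) = 1/(-790 - 2*(-2 + √2)² + 396*√2)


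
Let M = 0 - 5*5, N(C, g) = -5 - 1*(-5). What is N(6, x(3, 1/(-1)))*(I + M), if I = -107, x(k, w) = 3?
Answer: 0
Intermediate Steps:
N(C, g) = 0 (N(C, g) = -5 + 5 = 0)
M = -25 (M = 0 - 25 = -25)
N(6, x(3, 1/(-1)))*(I + M) = 0*(-107 - 25) = 0*(-132) = 0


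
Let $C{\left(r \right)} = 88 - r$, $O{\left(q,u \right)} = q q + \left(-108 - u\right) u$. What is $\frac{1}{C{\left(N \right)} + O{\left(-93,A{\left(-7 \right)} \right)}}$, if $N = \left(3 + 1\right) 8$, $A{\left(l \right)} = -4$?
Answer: $\frac{1}{9121} \approx 0.00010964$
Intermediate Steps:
$N = 32$ ($N = 4 \cdot 8 = 32$)
$O{\left(q,u \right)} = q^{2} + u \left(-108 - u\right)$
$\frac{1}{C{\left(N \right)} + O{\left(-93,A{\left(-7 \right)} \right)}} = \frac{1}{\left(88 - 32\right) - \left(-416 - 8649\right)} = \frac{1}{\left(88 - 32\right) + \left(8649 - 16 + 432\right)} = \frac{1}{56 + \left(8649 - 16 + 432\right)} = \frac{1}{56 + 9065} = \frac{1}{9121}$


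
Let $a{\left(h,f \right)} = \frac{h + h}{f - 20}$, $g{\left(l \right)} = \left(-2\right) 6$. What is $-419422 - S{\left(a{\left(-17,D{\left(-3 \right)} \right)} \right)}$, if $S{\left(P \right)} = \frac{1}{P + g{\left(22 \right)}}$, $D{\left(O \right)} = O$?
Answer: $- \frac{101500101}{242} \approx -4.1942 \cdot 10^{5}$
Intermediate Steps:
$g{\left(l \right)} = -12$
$a{\left(h,f \right)} = \frac{2 h}{-20 + f}$
$S{\left(P \right)} = \frac{1}{-12 + P}$ ($S{\left(P \right)} = \frac{1}{P - 12} = \frac{1}{-12 + P}$)
$-419422 - S{\left(a{\left(-17,D{\left(-3 \right)} \right)} \right)} = -419422 - \frac{1}{-12 + 2 \left(-17\right) \frac{1}{-20 - 3}} = -419422 - \frac{1}{-12 + 2 \left(-17\right) \frac{1}{-23}} = -419422 - \frac{1}{-12 + 2 \left(-17\right) \left(- \frac{1}{23}\right)} = -419422 - \frac{1}{-12 + \frac{34}{23}} = -419422 - \frac{1}{- \frac{242}{23}} = -419422 - - \frac{23}{242} = -419422 + \frac{23}{242} = - \frac{101500101}{242}$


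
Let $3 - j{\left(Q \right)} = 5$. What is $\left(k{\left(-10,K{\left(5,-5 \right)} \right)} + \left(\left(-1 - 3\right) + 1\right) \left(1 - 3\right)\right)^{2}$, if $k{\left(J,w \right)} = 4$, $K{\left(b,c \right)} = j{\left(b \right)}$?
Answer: $100$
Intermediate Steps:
$j{\left(Q \right)} = -2$ ($j{\left(Q \right)} = 3 - 5 = -2$)
$K{\left(b,c \right)} = -2$
$\left(k{\left(-10,K{\left(5,-5 \right)} \right)} + \left(\left(-1 - 3\right) + 1\right) \left(1 - 3\right)\right)^{2} = \left(4 + \left(\left(-1 - 3\right) + 1\right) \left(1 - 3\right)\right)^{2} = \left(4 + \left(-4 + 1\right) \left(-2\right)\right)^{2} = \left(4 - -6\right)^{2} = \left(4 + 6\right)^{2} = 10^{2} = 100$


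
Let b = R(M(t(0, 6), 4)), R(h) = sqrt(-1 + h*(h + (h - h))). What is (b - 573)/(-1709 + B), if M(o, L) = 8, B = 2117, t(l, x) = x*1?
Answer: -191/136 + sqrt(7)/136 ≈ -1.3850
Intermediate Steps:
t(l, x) = x
R(h) = sqrt(-1 + h**2) (R(h) = sqrt(-1 + h*(h + 0)) = sqrt(-1 + h*h) = sqrt(-1 + h**2))
b = 3*sqrt(7) (b = sqrt(-1 + 8**2) = sqrt(-1 + 64) = sqrt(63) = 3*sqrt(7) ≈ 7.9373)
(b - 573)/(-1709 + B) = (3*sqrt(7) - 573)/(-1709 + 2117) = (-573 + 3*sqrt(7))/408 = (-573 + 3*sqrt(7))*(1/408) = -191/136 + sqrt(7)/136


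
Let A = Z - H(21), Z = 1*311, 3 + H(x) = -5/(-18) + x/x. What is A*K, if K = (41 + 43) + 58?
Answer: 399659/9 ≈ 44407.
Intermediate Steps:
K = 142 (K = 84 + 58 = 142)
H(x) = -31/18 (H(x) = -3 + (-5/(-18) + x/x) = -3 + (-5*(-1/18) + 1) = -3 + (5/18 + 1) = -3 + 23/18 = -31/18)
Z = 311
A = 5629/18 (A = 311 - 1*(-31/18) = 311 + 31/18 = 5629/18 ≈ 312.72)
A*K = (5629/18)*142 = 399659/9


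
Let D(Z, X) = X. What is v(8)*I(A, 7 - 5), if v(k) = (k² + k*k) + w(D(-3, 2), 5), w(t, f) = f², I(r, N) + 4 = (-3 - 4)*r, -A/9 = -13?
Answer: -125919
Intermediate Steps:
A = 117 (A = -9*(-13) = 117)
I(r, N) = -4 - 7*r (I(r, N) = -4 + (-3 - 4)*r = -4 - 7*r)
v(k) = 25 + 2*k² (v(k) = (k² + k*k) + 5² = (k² + k²) + 25 = 2*k² + 25 = 25 + 2*k²)
v(8)*I(A, 7 - 5) = (25 + 2*8²)*(-4 - 7*117) = (25 + 2*64)*(-4 - 819) = (25 + 128)*(-823) = 153*(-823) = -125919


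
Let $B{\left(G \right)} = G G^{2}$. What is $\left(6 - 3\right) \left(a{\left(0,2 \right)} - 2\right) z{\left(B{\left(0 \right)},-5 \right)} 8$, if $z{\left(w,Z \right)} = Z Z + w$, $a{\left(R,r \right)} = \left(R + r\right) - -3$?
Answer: $1800$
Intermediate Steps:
$a{\left(R,r \right)} = 3 + R + r$ ($a{\left(R,r \right)} = \left(R + r\right) + 3 = 3 + R + r$)
$B{\left(G \right)} = G^{3}$
$z{\left(w,Z \right)} = w + Z^{2}$ ($z{\left(w,Z \right)} = Z^{2} + w = w + Z^{2}$)
$\left(6 - 3\right) \left(a{\left(0,2 \right)} - 2\right) z{\left(B{\left(0 \right)},-5 \right)} 8 = \left(6 - 3\right) \left(\left(3 + 0 + 2\right) - 2\right) \left(0^{3} + \left(-5\right)^{2}\right) 8 = 3 \left(5 - 2\right) \left(0 + 25\right) 8 = 3 \cdot 3 \cdot 25 \cdot 8 = 9 \cdot 25 \cdot 8 = 225 \cdot 8 = 1800$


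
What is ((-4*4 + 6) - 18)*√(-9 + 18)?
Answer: -84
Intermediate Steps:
((-4*4 + 6) - 18)*√(-9 + 18) = ((-16 + 6) - 18)*√9 = (-10 - 18)*3 = -28*3 = -84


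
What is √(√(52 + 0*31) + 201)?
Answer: √(201 + 2*√13) ≈ 14.430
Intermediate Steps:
√(√(52 + 0*31) + 201) = √(√(52 + 0) + 201) = √(√52 + 201) = √(2*√13 + 201) = √(201 + 2*√13)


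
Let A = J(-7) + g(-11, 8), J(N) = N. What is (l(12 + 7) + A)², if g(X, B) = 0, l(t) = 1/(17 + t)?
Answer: 63001/1296 ≈ 48.612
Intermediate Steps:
A = -7 (A = -7 + 0 = -7)
(l(12 + 7) + A)² = (1/(17 + (12 + 7)) - 7)² = (1/(17 + 19) - 7)² = (1/36 - 7)² = (-251/36)² = 63001/1296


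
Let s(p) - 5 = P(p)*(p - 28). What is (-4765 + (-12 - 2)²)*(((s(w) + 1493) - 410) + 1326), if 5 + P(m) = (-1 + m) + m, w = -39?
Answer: -36743898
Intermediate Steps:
P(m) = -6 + 2*m (P(m) = -5 + ((-1 + m) + m) = -5 + (-1 + 2*m) = -6 + 2*m)
s(p) = 5 + (-28 + p)*(-6 + 2*p) (s(p) = 5 + (-6 + 2*p)*(p - 28) = 5 + (-6 + 2*p)*(-28 + p) = 5 + (-28 + p)*(-6 + 2*p))
(-4765 + (-12 - 2)²)*(((s(w) + 1493) - 410) + 1326) = (-4765 + (-12 - 2)²)*((((173 - 62*(-39) + 2*(-39)²) + 1493) - 410) + 1326) = (-4765 + (-14)²)*((((173 + 2418 + 2*1521) + 1493) - 410) + 1326) = (-4765 + 196)*((((173 + 2418 + 3042) + 1493) - 410) + 1326) = -4569*(((5633 + 1493) - 410) + 1326) = -4569*((7126 - 410) + 1326) = -4569*(6716 + 1326) = -4569*8042 = -36743898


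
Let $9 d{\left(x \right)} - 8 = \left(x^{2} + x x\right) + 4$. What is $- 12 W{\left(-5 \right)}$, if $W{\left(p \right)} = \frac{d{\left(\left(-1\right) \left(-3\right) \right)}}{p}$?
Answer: $8$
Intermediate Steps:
$d{\left(x \right)} = \frac{4}{3} + \frac{2 x^{2}}{9}$ ($d{\left(x \right)} = \frac{8}{9} + \frac{\left(x^{2} + x x\right) + 4}{9} = \frac{8}{9} + \frac{\left(x^{2} + x^{2}\right) + 4}{9} = \frac{8}{9} + \frac{2 x^{2} + 4}{9} = \frac{8}{9} + \frac{4 + 2 x^{2}}{9} = \frac{8}{9} + \left(\frac{4}{9} + \frac{2 x^{2}}{9}\right) = \frac{4}{3} + \frac{2 x^{2}}{9}$)
$W{\left(p \right)} = \frac{10}{3 p}$ ($W{\left(p \right)} = \frac{\frac{4}{3} + \frac{2 \left(\left(-1\right) \left(-3\right)\right)^{2}}{9}}{p} = \frac{\frac{4}{3} + \frac{2 \cdot 3^{2}}{9}}{p} = \frac{\frac{4}{3} + \frac{2}{9} \cdot 9}{p} = \frac{\frac{4}{3} + 2}{p} = \frac{10}{3 p}$)
$- 12 W{\left(-5 \right)} = - 12 \frac{10}{3 \left(-5\right)} = - 12 \cdot \frac{10}{3} \left(- \frac{1}{5}\right) = \left(-12\right) \left(- \frac{2}{3}\right) = 8$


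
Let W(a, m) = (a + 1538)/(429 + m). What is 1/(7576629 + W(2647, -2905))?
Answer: 2476/18759729219 ≈ 1.3198e-7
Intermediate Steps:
W(a, m) = (1538 + a)/(429 + m)
1/(7576629 + W(2647, -2905)) = 1/(7576629 + (1538 + 2647)/(429 - 2905)) = 1/(7576629 + 4185/(-2476)) = 1/(7576629 - 1/2476*4185) = 1/(7576629 - 4185/2476) = 1/(18759729219/2476) = 2476/18759729219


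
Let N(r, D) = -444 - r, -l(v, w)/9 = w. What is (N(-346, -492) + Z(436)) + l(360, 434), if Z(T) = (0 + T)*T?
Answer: 186092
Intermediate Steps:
l(v, w) = -9*w
Z(T) = T**2 (Z(T) = T*T = T**2)
(N(-346, -492) + Z(436)) + l(360, 434) = ((-444 - 1*(-346)) + 436**2) - 9*434 = ((-444 + 346) + 190096) - 3906 = (-98 + 190096) - 3906 = 189998 - 3906 = 186092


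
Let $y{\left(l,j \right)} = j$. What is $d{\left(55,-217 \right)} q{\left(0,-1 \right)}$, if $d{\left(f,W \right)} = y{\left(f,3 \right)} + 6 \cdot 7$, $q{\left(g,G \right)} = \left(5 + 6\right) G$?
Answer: $-495$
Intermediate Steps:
$q{\left(g,G \right)} = 11 G$
$d{\left(f,W \right)} = 45$ ($d{\left(f,W \right)} = 3 + 6 \cdot 7 = 3 + 42 = 45$)
$d{\left(55,-217 \right)} q{\left(0,-1 \right)} = 45 \cdot 11 \left(-1\right) = 45 \left(-11\right) = -495$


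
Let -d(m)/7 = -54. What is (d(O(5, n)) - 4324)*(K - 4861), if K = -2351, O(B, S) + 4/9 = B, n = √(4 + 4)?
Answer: 28458552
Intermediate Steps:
n = 2*√2 (n = √8 = 2*√2 ≈ 2.8284)
O(B, S) = -4/9 + B
d(m) = 378 (d(m) = -7*(-54) = 378)
(d(O(5, n)) - 4324)*(K - 4861) = (378 - 4324)*(-2351 - 4861) = -3946*(-7212) = 28458552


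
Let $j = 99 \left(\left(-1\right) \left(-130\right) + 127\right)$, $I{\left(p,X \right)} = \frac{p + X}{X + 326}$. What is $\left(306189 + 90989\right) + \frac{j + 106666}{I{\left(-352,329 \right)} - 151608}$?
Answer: $\frac{39440984860419}{99303263} \approx 3.9718 \cdot 10^{5}$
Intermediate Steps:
$I{\left(p,X \right)} = \frac{X + p}{326 + X}$
$j = 25443$ ($j = 99 \left(130 + 127\right) = 99 \cdot 257 = 25443$)
$\left(306189 + 90989\right) + \frac{j + 106666}{I{\left(-352,329 \right)} - 151608} = \left(306189 + 90989\right) + \frac{25443 + 106666}{\frac{329 - 352}{326 + 329} - 151608} = 397178 + \frac{132109}{\frac{1}{655} \left(-23\right) - 151608} = 397178 + \frac{132109}{- \frac{23}{655} - 151608} = 397178 + \frac{132109}{- \frac{99303263}{655}} = 397178 + 132109 \left(- \frac{655}{99303263}\right) = 397178 - \frac{86531395}{99303263} = \frac{39440984860419}{99303263}$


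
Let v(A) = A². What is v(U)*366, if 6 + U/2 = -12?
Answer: 474336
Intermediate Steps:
U = -36 (U = -12 + 2*(-12) = -12 - 24 = -36)
v(U)*366 = (-36)²*366 = 1296*366 = 474336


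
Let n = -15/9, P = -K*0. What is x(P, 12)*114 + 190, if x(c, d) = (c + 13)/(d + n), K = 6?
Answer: 10336/31 ≈ 333.42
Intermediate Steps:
P = 0 (P = -1*6*0 = -6*0 = 0)
n = -5/3 (n = -15*⅑ = -5/3 ≈ -1.6667)
x(c, d) = (13 + c)/(-5/3 + d) (x(c, d) = (c + 13)/(d - 5/3) = (13 + c)/(-5/3 + d))
x(P, 12)*114 + 190 = (3*(13 + 0)/(-5 + 3*12))*114 + 190 = (3*13/(-5 + 36))*114 + 190 = (3*13/31)*114 + 190 = (3*(1/31)*13)*114 + 190 = (39/31)*114 + 190 = 4446/31 + 190 = 10336/31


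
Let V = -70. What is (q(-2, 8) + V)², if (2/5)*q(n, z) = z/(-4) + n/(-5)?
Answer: 5476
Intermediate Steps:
q(n, z) = -5*z/8 - n/2 (q(n, z) = 5*(z/(-4) + n/(-5))/2 = 5*(z*(-¼) + n*(-⅕))/2 = 5*(-z/4 - n/5)/2 = -5*z/8 - n/2)
(q(-2, 8) + V)² = ((-5/8*8 - ½*(-2)) - 70)² = ((-5 + 1) - 70)² = (-4 - 70)² = (-74)² = 5476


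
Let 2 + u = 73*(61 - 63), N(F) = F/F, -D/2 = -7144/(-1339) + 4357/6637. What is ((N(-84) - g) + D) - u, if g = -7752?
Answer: 70109239141/8886943 ≈ 7889.0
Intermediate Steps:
D = -106497502/8886943 (D = -2*(-7144/(-1339) + 4357/6637) = -2*(-7144*(-1/1339) + 4357*(1/6637)) = -2*(7144/1339 + 4357/6637) = -2*53248751/8886943 = -106497502/8886943 ≈ -11.984)
N(F) = 1
u = -148 (u = -2 + 73*(61 - 63) = -2 + 73*(-2) = -2 - 146 = -148)
((N(-84) - g) + D) - u = ((1 - 1*(-7752)) - 106497502/8886943) - 1*(-148) = ((1 + 7752) - 106497502/8886943) + 148 = (7753 - 106497502/8886943) + 148 = 68793971577/8886943 + 148 = 70109239141/8886943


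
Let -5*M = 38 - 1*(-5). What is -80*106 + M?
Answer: -42443/5 ≈ -8488.6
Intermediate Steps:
M = -43/5 (M = -(38 - 1*(-5))/5 = -(38 + 5)/5 = -⅕*43 = -43/5 ≈ -8.6000)
-80*106 + M = -80*106 - 43/5 = -8480 - 43/5 = -42443/5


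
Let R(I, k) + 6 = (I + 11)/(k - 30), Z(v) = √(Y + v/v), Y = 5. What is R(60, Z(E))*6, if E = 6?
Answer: -7494/149 - 71*√6/149 ≈ -51.463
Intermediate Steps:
Z(v) = √6 (Z(v) = √(5 + v/v) = √(5 + 1) = √6)
R(I, k) = -6 + (11 + I)/(-30 + k) (R(I, k) = -6 + (I + 11)/(k - 30) = -6 + (11 + I)/(-30 + k))
R(60, Z(E))*6 = ((191 + 60 - 6*√6)/(-30 + √6))*6 = ((251 - 6*√6)/(-30 + √6))*6 = 6*(251 - 6*√6)/(-30 + √6)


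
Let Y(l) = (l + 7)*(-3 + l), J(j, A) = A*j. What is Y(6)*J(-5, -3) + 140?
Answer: 725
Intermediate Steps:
Y(l) = (-3 + l)*(7 + l) (Y(l) = (7 + l)*(-3 + l) = (-3 + l)*(7 + l))
Y(6)*J(-5, -3) + 140 = (-21 + 6**2 + 4*6)*(-3*(-5)) + 140 = (-21 + 36 + 24)*15 + 140 = 39*15 + 140 = 585 + 140 = 725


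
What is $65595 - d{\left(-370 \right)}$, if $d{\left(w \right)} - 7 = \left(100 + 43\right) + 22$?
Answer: $65423$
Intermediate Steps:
$d{\left(w \right)} = 172$ ($d{\left(w \right)} = 7 + \left(\left(100 + 43\right) + 22\right) = 7 + \left(143 + 22\right) = 7 + 165 = 172$)
$65595 - d{\left(-370 \right)} = 65595 - 172 = 65423$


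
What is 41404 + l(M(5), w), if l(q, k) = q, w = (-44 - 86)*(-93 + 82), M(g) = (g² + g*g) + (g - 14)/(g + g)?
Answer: 414531/10 ≈ 41453.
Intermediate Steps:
M(g) = 2*g² + (-14 + g)/(2*g) (M(g) = (g² + g²) + (-14 + g)/((2*g)) = 2*g² + (-14 + g)*(1/(2*g)) = 2*g² + (-14 + g)/(2*g))
w = 1430 (w = -130*(-11) = 1430)
41404 + l(M(5), w) = 41404 + (½)*(-14 + 5 + 4*5³)/5 = 41404 + (½)*(⅕)*(-14 + 5 + 4*125) = 41404 + (½)*(⅕)*(-14 + 5 + 500) = 41404 + (½)*(⅕)*491 = 41404 + 491/10 = 414531/10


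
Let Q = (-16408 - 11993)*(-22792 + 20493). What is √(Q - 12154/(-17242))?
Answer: 2*√1213187443339519/8621 ≈ 8080.5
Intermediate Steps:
Q = 65293899 (Q = -28401*(-2299) = 65293899)
√(Q - 12154/(-17242)) = √(65293899 - 12154/(-17242)) = √(65293899 - 12154*(-1/17242)) = √(65293899 + 6077/8621) = √(562898709356/8621) = 2*√1213187443339519/8621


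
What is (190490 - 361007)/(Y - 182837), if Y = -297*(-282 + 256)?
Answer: 170517/175115 ≈ 0.97374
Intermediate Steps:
Y = 7722 (Y = -297*(-26) = 7722)
(190490 - 361007)/(Y - 182837) = (190490 - 361007)/(7722 - 182837) = -170517/(-175115) = -170517*(-1/175115) = 170517/175115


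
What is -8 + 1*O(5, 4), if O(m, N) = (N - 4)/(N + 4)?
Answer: -8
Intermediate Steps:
O(m, N) = (-4 + N)/(4 + N)
-8 + 1*O(5, 4) = -8 + 1*((-4 + 4)/(4 + 4)) = -8 + 1*(0/8) = -8 + 1*((⅛)*0) = -8 + 1*0 = -8 + 0 = -8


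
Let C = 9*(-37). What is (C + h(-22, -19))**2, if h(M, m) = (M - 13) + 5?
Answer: 131769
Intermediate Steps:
C = -333
h(M, m) = -8 + M (h(M, m) = (-13 + M) + 5 = -8 + M)
(C + h(-22, -19))**2 = (-333 + (-8 - 22))**2 = (-333 - 30)**2 = (-363)**2 = 131769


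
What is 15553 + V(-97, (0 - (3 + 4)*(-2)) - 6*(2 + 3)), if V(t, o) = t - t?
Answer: 15553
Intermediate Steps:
V(t, o) = 0
15553 + V(-97, (0 - (3 + 4)*(-2)) - 6*(2 + 3)) = 15553 + 0 = 15553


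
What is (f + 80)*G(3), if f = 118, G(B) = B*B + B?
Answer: 2376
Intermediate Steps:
G(B) = B + B² (G(B) = B² + B = B + B²)
(f + 80)*G(3) = (118 + 80)*(3*(1 + 3)) = 198*(3*4) = 198*12 = 2376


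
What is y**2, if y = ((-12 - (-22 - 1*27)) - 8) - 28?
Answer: 1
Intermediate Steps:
y = 1 (y = ((-12 - (-22 - 27)) - 8) - 28 = ((-12 - 1*(-49)) - 8) - 28 = ((-12 + 49) - 8) - 28 = (37 - 8) - 28 = 29 - 28 = 1)
y**2 = 1**2 = 1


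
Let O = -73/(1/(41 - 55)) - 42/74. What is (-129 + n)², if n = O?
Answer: 1090320400/1369 ≈ 7.9644e+5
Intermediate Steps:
O = 37793/37 (O = -73/(1/(-14)) - 42*1/74 = -73/(-1/14) - 21/37 = -73*(-14) - 21/37 = 1022 - 21/37 = 37793/37 ≈ 1021.4)
n = 37793/37 ≈ 1021.4
(-129 + n)² = (-129 + 37793/37)² = (33020/37)² = 1090320400/1369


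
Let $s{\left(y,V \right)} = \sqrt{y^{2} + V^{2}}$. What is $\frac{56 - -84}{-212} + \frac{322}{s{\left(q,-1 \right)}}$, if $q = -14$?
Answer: $- \frac{35}{53} + \frac{322 \sqrt{197}}{197} \approx 22.281$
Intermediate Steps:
$s{\left(y,V \right)} = \sqrt{V^{2} + y^{2}}$
$\frac{56 - -84}{-212} + \frac{322}{s{\left(q,-1 \right)}} = \frac{56 - -84}{-212} + \frac{322}{\sqrt{\left(-1\right)^{2} + \left(-14\right)^{2}}} = \left(56 + 84\right) \left(- \frac{1}{212}\right) + \frac{322}{\sqrt{1 + 196}} = 140 \left(- \frac{1}{212}\right) + \frac{322}{\sqrt{197}} = - \frac{35}{53} + 322 \frac{\sqrt{197}}{197} = - \frac{35}{53} + \frac{322 \sqrt{197}}{197}$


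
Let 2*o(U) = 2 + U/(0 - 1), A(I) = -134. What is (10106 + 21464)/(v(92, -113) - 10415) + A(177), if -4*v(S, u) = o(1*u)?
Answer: -5070/37 ≈ -137.03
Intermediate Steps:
o(U) = 1 - U/2 (o(U) = (2 + U/(0 - 1))/2 = (2 + U/(-1))/2 = (2 - U)/2 = 1 - U/2)
v(S, u) = -¼ + u/8 (v(S, u) = -(1 - u/2)/4 = -¼ + u/8)
(10106 + 21464)/(v(92, -113) - 10415) + A(177) = (10106 + 21464)/((-¼ + (⅛)*(-113)) - 10415) - 134 = 31570/((-¼ - 113/8) - 10415) - 134 = 31570/(-115/8 - 10415) - 134 = 31570/(-83435/8) - 134 = 31570*(-8/83435) - 134 = -112/37 - 134 = -5070/37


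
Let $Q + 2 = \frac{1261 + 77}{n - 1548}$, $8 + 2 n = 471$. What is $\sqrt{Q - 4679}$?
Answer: $\frac{i \sqrt{32458963117}}{2633} \approx 68.425 i$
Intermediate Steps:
$n = \frac{463}{2}$ ($n = -4 + \frac{1}{2} \cdot 471 = -4 + \frac{471}{2} = \frac{463}{2} \approx 231.5$)
$Q = - \frac{7942}{2633}$ ($Q = -2 + \frac{1261 + 77}{\frac{463}{2} - 1548} = -2 + \frac{1338}{- \frac{2633}{2}} = -2 + 1338 \left(- \frac{2}{2633}\right) = -2 - \frac{2676}{2633} = - \frac{7942}{2633} \approx -3.0163$)
$\sqrt{Q - 4679} = \sqrt{- \frac{7942}{2633} - 4679} = \sqrt{- \frac{12327749}{2633}} = \frac{i \sqrt{32458963117}}{2633}$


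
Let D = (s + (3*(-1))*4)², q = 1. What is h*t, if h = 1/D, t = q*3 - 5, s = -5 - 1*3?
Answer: -1/200 ≈ -0.0050000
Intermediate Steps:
s = -8 (s = -5 - 3 = -8)
t = -2 (t = 1*3 - 5 = 3 - 5 = -2)
D = 400 (D = (-8 + (3*(-1))*4)² = (-8 - 3*4)² = (-8 - 12)² = (-20)² = 400)
h = 1/400 ≈ 0.0025000
h*t = (1/400)*(-2) = -1/200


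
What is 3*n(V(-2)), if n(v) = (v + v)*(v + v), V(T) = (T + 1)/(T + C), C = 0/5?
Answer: 3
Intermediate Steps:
C = 0 (C = 0*(1/5) = 0)
V(T) = (1 + T)/T (V(T) = (T + 1)/(T + 0) = (1 + T)/T)
n(v) = 4*v**2 (n(v) = (2*v)*(2*v) = 4*v**2)
3*n(V(-2)) = 3*(4*((1 - 2)/(-2))**2) = 3*(4*(-1/2*(-1))**2) = 3*(4*(1/2)**2) = 3*(4*(1/4)) = 3*1 = 3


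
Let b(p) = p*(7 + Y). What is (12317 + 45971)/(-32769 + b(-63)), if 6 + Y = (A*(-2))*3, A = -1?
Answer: -29144/16605 ≈ -1.7551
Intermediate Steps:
Y = 0 (Y = -6 - 1*(-2)*3 = -6 + 2*3 = -6 + 6 = 0)
b(p) = 7*p (b(p) = p*(7 + 0) = p*7 = 7*p)
(12317 + 45971)/(-32769 + b(-63)) = (12317 + 45971)/(-32769 + 7*(-63)) = 58288/(-32769 - 441) = 58288/(-33210) = 58288*(-1/33210) = -29144/16605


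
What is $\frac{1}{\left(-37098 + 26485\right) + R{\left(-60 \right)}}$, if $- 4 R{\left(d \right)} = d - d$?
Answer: $- \frac{1}{10613} \approx -9.4224 \cdot 10^{-5}$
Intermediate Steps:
$R{\left(d \right)} = 0$ ($R{\left(d \right)} = - \frac{d - d}{4} = \left(- \frac{1}{4}\right) 0 = 0$)
$\frac{1}{\left(-37098 + 26485\right) + R{\left(-60 \right)}} = \frac{1}{\left(-37098 + 26485\right) + 0} = \frac{1}{-10613 + 0} = \frac{1}{-10613} = - \frac{1}{10613}$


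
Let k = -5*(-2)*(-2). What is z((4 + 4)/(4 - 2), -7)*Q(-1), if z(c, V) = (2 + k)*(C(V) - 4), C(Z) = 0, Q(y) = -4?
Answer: -288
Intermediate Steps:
k = -20 (k = 10*(-2) = -20)
z(c, V) = 72 (z(c, V) = (2 - 20)*(0 - 4) = -18*(-4) = 72)
z((4 + 4)/(4 - 2), -7)*Q(-1) = 72*(-4) = -288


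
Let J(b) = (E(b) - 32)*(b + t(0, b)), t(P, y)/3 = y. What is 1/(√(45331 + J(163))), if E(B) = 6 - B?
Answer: -I*√77897/77897 ≈ -0.0035829*I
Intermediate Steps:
t(P, y) = 3*y
J(b) = 4*b*(-26 - b) (J(b) = ((6 - b) - 32)*(b + 3*b) = (-26 - b)*(4*b) = 4*b*(-26 - b))
1/(√(45331 + J(163))) = 1/(√(45331 + 4*163*(-26 - 1*163))) = 1/(√(45331 + 4*163*(-26 - 163))) = 1/(√(45331 + 4*163*(-189))) = 1/(√(45331 - 123228)) = 1/(√(-77897)) = 1/(I*√77897) = -I*√77897/77897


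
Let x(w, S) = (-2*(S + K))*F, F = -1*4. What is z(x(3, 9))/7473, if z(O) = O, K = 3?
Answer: 32/2491 ≈ 0.012846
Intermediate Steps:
F = -4
x(w, S) = 24 + 8*S (x(w, S) = -2*(S + 3)*(-4) = -2*(3 + S)*(-4) = (-6 - 2*S)*(-4) = 24 + 8*S)
z(x(3, 9))/7473 = (24 + 8*9)/7473 = (24 + 72)*(1/7473) = 96*(1/7473) = 32/2491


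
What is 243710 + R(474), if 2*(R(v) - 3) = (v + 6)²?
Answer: 358913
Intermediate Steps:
R(v) = 3 + (6 + v)²/2 (R(v) = 3 + (v + 6)²/2 = 3 + (6 + v)²/2)
243710 + R(474) = 243710 + (3 + (6 + 474)²/2) = 243710 + (3 + (½)*480²) = 243710 + (3 + (½)*230400) = 243710 + (3 + 115200) = 243710 + 115203 = 358913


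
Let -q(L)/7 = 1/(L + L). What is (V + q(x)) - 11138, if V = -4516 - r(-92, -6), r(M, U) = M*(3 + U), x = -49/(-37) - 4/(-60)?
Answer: -24599805/1544 ≈ -15933.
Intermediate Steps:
x = 772/555 (x = -49*(-1/37) - 4*(-1/60) = 49/37 + 1/15 = 772/555 ≈ 1.3910)
V = -4792 (V = -4516 - (-92)*(3 - 6) = -4516 - (-92)*(-3) = -4516 - 1*276 = -4516 - 276 = -4792)
q(L) = -7/(2*L) (q(L) = -7/(L + L) = -7*1/(2*L) = -7/(2*L))
(V + q(x)) - 11138 = (-4792 - 7/(2*772/555)) - 11138 = (-4792 - 7/2*555/772) - 11138 = (-4792 - 3885/1544) - 11138 = -7402733/1544 - 11138 = -24599805/1544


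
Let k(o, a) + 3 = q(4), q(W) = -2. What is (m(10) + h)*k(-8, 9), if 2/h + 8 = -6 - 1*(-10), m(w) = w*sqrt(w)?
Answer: 5/2 - 50*sqrt(10) ≈ -155.61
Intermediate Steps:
k(o, a) = -5 (k(o, a) = -3 - 2 = -5)
m(w) = w**(3/2)
h = -1/2 (h = 2/(-8 + (-6 - 1*(-10))) = 2/(-8 + (-6 + 10)) = 2/(-8 + 4) = 2/(-4) = 2*(-1/4) = -1/2 ≈ -0.50000)
(m(10) + h)*k(-8, 9) = (10**(3/2) - 1/2)*(-5) = (10*sqrt(10) - 1/2)*(-5) = (-1/2 + 10*sqrt(10))*(-5) = 5/2 - 50*sqrt(10)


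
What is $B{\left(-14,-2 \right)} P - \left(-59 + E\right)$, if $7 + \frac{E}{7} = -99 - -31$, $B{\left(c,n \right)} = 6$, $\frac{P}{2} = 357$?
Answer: $4868$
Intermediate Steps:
$P = 714$ ($P = 2 \cdot 357 = 714$)
$E = -525$ ($E = -49 + 7 \left(-99 - -31\right) = -49 + 7 \left(-99 + 31\right) = -49 + 7 \left(-68\right) = -49 - 476 = -525$)
$B{\left(-14,-2 \right)} P - \left(-59 + E\right) = 6 \cdot 714 + \left(59 - -525\right) = 4284 + \left(59 + 525\right) = 4284 + 584 = 4868$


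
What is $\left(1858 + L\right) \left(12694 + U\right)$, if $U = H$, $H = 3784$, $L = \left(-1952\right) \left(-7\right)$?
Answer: $255771516$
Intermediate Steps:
$L = 13664$
$U = 3784$
$\left(1858 + L\right) \left(12694 + U\right) = \left(1858 + 13664\right) \left(12694 + 3784\right) = 15522 \cdot 16478 = 255771516$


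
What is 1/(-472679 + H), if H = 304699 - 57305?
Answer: -1/225285 ≈ -4.4388e-6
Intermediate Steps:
H = 247394
1/(-472679 + H) = 1/(-472679 + 247394) = 1/(-225285) = -1/225285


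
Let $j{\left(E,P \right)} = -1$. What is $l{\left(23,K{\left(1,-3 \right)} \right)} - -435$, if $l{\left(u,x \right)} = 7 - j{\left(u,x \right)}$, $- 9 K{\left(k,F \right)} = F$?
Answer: $443$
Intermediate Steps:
$K{\left(k,F \right)} = - \frac{F}{9}$
$l{\left(u,x \right)} = 8$ ($l{\left(u,x \right)} = 7 - -1 = 7 + 1 = 8$)
$l{\left(23,K{\left(1,-3 \right)} \right)} - -435 = 8 - -435 = 8 + 435 = 443$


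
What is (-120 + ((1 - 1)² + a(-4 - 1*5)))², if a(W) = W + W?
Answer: 19044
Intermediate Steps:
a(W) = 2*W
(-120 + ((1 - 1)² + a(-4 - 1*5)))² = (-120 + ((1 - 1)² + 2*(-4 - 1*5)))² = (-120 + (0² + 2*(-4 - 5)))² = (-120 + (0 + 2*(-9)))² = (-120 + (0 - 18))² = (-120 - 18)² = (-138)² = 19044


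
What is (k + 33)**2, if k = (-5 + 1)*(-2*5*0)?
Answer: 1089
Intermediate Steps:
k = 0 (k = -(-40)*0 = -4*0 = 0)
(k + 33)**2 = (0 + 33)**2 = 33**2 = 1089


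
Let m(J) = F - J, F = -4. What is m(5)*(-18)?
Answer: 162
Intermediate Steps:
m(J) = -4 - J
m(5)*(-18) = (-4 - 1*5)*(-18) = (-4 - 5)*(-18) = -9*(-18) = 162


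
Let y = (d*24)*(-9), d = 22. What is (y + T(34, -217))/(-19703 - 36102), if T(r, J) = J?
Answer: 4969/55805 ≈ 0.089042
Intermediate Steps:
y = -4752 (y = (22*24)*(-9) = 528*(-9) = -4752)
(y + T(34, -217))/(-19703 - 36102) = (-4752 - 217)/(-19703 - 36102) = -4969/(-55805) = -4969*(-1/55805) = 4969/55805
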